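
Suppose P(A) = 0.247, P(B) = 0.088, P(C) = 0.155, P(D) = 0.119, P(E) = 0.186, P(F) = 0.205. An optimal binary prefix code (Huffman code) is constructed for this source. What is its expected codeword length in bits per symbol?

Repeatedly combine the two least-probable nodes; the expected code length is the sum of the merged weights.
merge 11/125 + 119/1000 → 207/1000
merge 31/200 + 93/500 → 341/1000
merge 41/200 + 207/1000 → 103/250
merge 247/1000 + 341/1000 → 147/250
merge 103/250 + 147/250 → 1
L = 207/1000 + 341/1000 + 103/250 + 147/250 + 1 = 637/250 = 2.548 bits/symbol.

2.548 bits/symbol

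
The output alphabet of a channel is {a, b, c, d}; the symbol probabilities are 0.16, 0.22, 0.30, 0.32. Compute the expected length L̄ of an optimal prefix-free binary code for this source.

Repeatedly combine the two least-probable nodes; the expected code length is the sum of the merged weights.
merge 4/25 + 11/50 → 19/50
merge 3/10 + 8/25 → 31/50
merge 19/50 + 31/50 → 1
L = 19/50 + 31/50 + 1 = 2 bits/symbol.

2 bits/symbol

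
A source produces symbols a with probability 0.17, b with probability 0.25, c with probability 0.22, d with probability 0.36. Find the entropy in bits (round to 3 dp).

1.946 bits

H = −Σ pᵢ log₂ pᵢ.
−0.17·log₂(0.17) = 0.4346
−0.25·log₂(0.25) = 0.5000
−0.22·log₂(0.22) = 0.4806
−0.36·log₂(0.36) = 0.5306
Sum ≈ 1.9458 → 1.946 bits.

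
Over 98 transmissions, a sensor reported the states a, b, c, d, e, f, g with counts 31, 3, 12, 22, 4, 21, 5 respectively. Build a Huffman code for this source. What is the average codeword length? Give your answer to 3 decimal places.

Probabilities are the counts divided by 98.
Repeatedly combine the two least-probable nodes; the expected code length is the sum of the merged weights.
merge 3/98 + 2/49 → 1/14
merge 5/98 + 1/14 → 6/49
merge 6/49 + 6/49 → 12/49
merge 3/14 + 11/49 → 43/98
merge 12/49 + 31/98 → 55/98
merge 43/98 + 55/98 → 1
L = 1/14 + 6/49 + 12/49 + 43/98 + 55/98 + 1 = 239/98 ≈ 2.439 bits/symbol.

2.439 bits/symbol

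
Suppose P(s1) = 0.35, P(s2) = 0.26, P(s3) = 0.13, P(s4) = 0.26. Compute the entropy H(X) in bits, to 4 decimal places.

1.9233 bits

H = −Σ pᵢ log₂ pᵢ.
−0.35·log₂(0.35) = 0.5301
−0.26·log₂(0.26) = 0.5053
−0.13·log₂(0.13) = 0.3826
−0.26·log₂(0.26) = 0.5053
Sum ≈ 1.9233 → 1.9233 bits.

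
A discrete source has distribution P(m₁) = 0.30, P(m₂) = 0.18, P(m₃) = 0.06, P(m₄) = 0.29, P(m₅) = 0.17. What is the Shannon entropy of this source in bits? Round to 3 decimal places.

H = −Σ pᵢ log₂ pᵢ.
−0.30·log₂(0.30) = 0.5211
−0.18·log₂(0.18) = 0.4453
−0.06·log₂(0.06) = 0.2435
−0.29·log₂(0.29) = 0.5179
−0.17·log₂(0.17) = 0.4346
Sum ≈ 2.1624 → 2.162 bits.

2.162 bits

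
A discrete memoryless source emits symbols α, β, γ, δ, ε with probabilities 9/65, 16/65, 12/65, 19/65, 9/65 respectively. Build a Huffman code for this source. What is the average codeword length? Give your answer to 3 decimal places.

2.277 bits/symbol

Repeatedly combine the two least-probable nodes; the expected code length is the sum of the merged weights.
merge 9/65 + 9/65 → 18/65
merge 12/65 + 16/65 → 28/65
merge 18/65 + 19/65 → 37/65
merge 28/65 + 37/65 → 1
L = 18/65 + 28/65 + 37/65 + 1 = 148/65 ≈ 2.277 bits/symbol.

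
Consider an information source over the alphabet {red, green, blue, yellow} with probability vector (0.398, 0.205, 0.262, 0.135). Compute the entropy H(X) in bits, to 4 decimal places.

1.8940 bits

H = −Σ pᵢ log₂ pᵢ.
−0.398·log₂(0.398) = 0.5290
−0.205·log₂(0.205) = 0.4687
−0.262·log₂(0.262) = 0.5063
−0.135·log₂(0.135) = 0.3900
Sum ≈ 1.8940 → 1.8940 bits.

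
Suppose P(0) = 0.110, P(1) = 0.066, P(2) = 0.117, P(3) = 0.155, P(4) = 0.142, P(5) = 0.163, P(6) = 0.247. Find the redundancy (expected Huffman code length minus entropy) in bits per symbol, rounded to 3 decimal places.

Entropy H = −Σ p log₂ p ≈ 2.7129 bits.
Huffman merges: 33/500+11/100→22/125; 117/1000+71/500→259/1000; 31/200+163/1000→159/500; 22/125+247/1000→423/1000; 259/1000+159/500→577/1000; 423/1000+577/1000→1. L = 2753/1000 ≈ 2.7530.
L − H = 2.7530 − 2.7129 = 0.040 bits.

0.040 bits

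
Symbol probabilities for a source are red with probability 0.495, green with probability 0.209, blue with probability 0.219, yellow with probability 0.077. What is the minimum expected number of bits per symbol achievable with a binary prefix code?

Repeatedly combine the two least-probable nodes; the expected code length is the sum of the merged weights.
merge 77/1000 + 209/1000 → 143/500
merge 219/1000 + 143/500 → 101/200
merge 99/200 + 101/200 → 1
L = 143/500 + 101/200 + 1 = 1791/1000 = 1.791 bits/symbol.

1.791 bits/symbol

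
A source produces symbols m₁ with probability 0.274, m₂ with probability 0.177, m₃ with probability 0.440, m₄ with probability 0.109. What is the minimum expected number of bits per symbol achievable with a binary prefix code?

1.846 bits/symbol

Repeatedly combine the two least-probable nodes; the expected code length is the sum of the merged weights.
merge 109/1000 + 177/1000 → 143/500
merge 137/500 + 143/500 → 14/25
merge 11/25 + 14/25 → 1
L = 143/500 + 14/25 + 1 = 923/500 = 1.846 bits/symbol.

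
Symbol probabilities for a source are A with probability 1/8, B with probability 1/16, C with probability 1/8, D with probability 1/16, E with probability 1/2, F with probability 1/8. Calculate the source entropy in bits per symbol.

2.125 bits

Each probability is a power of 1/2, so log₂(1/p) is an integer.
H = Σ p·log₂(1/p) = 1/8·3 + 1/16·4 + 1/8·3 + 1/16·4 + 1/2·1 + 1/8·3 = 2.125 bits.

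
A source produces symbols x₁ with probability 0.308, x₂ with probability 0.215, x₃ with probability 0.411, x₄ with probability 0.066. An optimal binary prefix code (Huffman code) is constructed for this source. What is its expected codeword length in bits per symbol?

Repeatedly combine the two least-probable nodes; the expected code length is the sum of the merged weights.
merge 33/500 + 43/200 → 281/1000
merge 281/1000 + 77/250 → 589/1000
merge 411/1000 + 589/1000 → 1
L = 281/1000 + 589/1000 + 1 = 187/100 = 1.87 bits/symbol.

1.87 bits/symbol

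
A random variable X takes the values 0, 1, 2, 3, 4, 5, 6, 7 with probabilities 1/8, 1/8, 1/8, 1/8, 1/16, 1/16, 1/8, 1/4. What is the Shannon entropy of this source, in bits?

2.875 bits

Each probability is a power of 1/2, so log₂(1/p) is an integer.
H = Σ p·log₂(1/p) = 1/8·3 + 1/8·3 + 1/8·3 + 1/8·3 + 1/16·4 + 1/16·4 + 1/8·3 + 1/4·2 = 2.875 bits.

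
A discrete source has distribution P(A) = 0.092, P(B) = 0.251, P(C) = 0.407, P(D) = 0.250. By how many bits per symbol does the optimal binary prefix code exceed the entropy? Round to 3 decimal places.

Entropy H = −Σ p log₂ p ≈ 1.8451 bits.
Huffman merges: 23/250+1/4→171/500; 251/1000+171/500→593/1000; 407/1000+593/1000→1. L = 387/200 ≈ 1.9350.
L − H = 1.9350 − 1.8451 = 0.090 bits.

0.090 bits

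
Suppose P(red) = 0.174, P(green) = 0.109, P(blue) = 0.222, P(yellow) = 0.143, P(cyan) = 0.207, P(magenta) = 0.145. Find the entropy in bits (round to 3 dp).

2.545 bits

H = −Σ pᵢ log₂ pᵢ.
−0.174·log₂(0.174) = 0.4390
−0.109·log₂(0.109) = 0.3485
−0.222·log₂(0.222) = 0.4820
−0.143·log₂(0.143) = 0.4012
−0.207·log₂(0.207) = 0.4704
−0.145·log₂(0.145) = 0.4040
Sum ≈ 2.5451 → 2.545 bits.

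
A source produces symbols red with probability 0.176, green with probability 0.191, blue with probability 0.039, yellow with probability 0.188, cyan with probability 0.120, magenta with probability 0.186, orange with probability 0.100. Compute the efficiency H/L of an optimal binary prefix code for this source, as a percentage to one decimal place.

97.2%

Entropy H = −Σ p log₂ p ≈ 2.6837 bits.
Huffman merges: 39/1000+1/10→139/1000; 3/25+139/1000→259/1000; 22/125+93/500→181/500; 47/250+191/1000→379/1000; 259/1000+181/500→621/1000; 379/1000+621/1000→1. L = 69/25 ≈ 2.7600.
Efficiency = H/L = 2.6837/2.7600 = 97.2%.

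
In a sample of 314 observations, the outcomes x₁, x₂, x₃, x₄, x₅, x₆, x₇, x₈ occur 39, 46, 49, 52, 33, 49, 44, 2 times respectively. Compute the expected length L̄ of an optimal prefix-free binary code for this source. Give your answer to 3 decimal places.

2.946 bits/symbol

Probabilities are the counts divided by 314.
Repeatedly combine the two least-probable nodes; the expected code length is the sum of the merged weights.
merge 1/157 + 33/314 → 35/314
merge 35/314 + 39/314 → 37/157
merge 22/157 + 23/157 → 45/157
merge 49/314 + 49/314 → 49/157
merge 26/157 + 37/157 → 63/157
merge 45/157 + 49/157 → 94/157
merge 63/157 + 94/157 → 1
L = 35/314 + 37/157 + 45/157 + 49/157 + 63/157 + 94/157 + 1 = 925/314 ≈ 2.946 bits/symbol.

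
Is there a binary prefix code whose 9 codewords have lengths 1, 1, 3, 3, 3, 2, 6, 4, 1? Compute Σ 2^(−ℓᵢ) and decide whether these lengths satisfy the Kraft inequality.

2.203125; no

With common denominator 2^6 = 64: Σ 2^(−ℓᵢ) = 32/64 + 32/64 + 8/64 + 8/64 + 8/64 + 16/64 + 1/64 + 4/64 + 32/64 = 141/64 = 2.203125.
Kraft's inequality requires Σ ≤ 1; here Σ = 2.203125 > 1, so no such prefix code exists.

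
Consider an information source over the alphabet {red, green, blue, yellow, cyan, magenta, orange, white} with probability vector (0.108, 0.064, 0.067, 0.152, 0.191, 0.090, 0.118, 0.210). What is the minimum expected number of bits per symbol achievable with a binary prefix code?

2.921 bits/symbol

Repeatedly combine the two least-probable nodes; the expected code length is the sum of the merged weights.
merge 8/125 + 67/1000 → 131/1000
merge 9/100 + 27/250 → 99/500
merge 59/500 + 131/1000 → 249/1000
merge 19/125 + 191/1000 → 343/1000
merge 99/500 + 21/100 → 51/125
merge 249/1000 + 343/1000 → 74/125
merge 51/125 + 74/125 → 1
L = 131/1000 + 99/500 + 249/1000 + 343/1000 + 51/125 + 74/125 + 1 = 2921/1000 = 2.921 bits/symbol.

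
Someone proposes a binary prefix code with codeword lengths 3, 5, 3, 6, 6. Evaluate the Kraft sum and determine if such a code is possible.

0.3125; yes

With common denominator 2^6 = 64: Σ 2^(−ℓᵢ) = 8/64 + 2/64 + 8/64 + 1/64 + 1/64 = 20/64 = 0.3125.
Kraft's inequality requires Σ ≤ 1; here Σ = 0.3125 ≤ 1, so such a prefix code exists.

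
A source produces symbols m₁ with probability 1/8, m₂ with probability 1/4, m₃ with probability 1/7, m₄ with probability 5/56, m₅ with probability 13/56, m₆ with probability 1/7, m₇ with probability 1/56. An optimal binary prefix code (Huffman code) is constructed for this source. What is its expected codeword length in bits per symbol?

2.625 bits/symbol

Repeatedly combine the two least-probable nodes; the expected code length is the sum of the merged weights.
merge 1/56 + 5/56 → 3/28
merge 3/28 + 1/8 → 13/56
merge 1/7 + 1/7 → 2/7
merge 13/56 + 13/56 → 13/28
merge 1/4 + 2/7 → 15/28
merge 13/28 + 15/28 → 1
L = 3/28 + 13/56 + 2/7 + 13/28 + 15/28 + 1 = 21/8 = 2.625 bits/symbol.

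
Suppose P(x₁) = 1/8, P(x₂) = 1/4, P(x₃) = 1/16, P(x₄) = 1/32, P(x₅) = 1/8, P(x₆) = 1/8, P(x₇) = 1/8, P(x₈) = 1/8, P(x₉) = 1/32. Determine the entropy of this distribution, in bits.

2.9375 bits

Each probability is a power of 1/2, so log₂(1/p) is an integer.
H = Σ p·log₂(1/p) = 1/8·3 + 1/4·2 + 1/16·4 + 1/32·5 + 1/8·3 + 1/8·3 + 1/8·3 + 1/8·3 + 1/32·5 = 2.9375 bits.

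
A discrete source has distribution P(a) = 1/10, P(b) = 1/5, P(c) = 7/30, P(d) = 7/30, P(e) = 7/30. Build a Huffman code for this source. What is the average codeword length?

Repeatedly combine the two least-probable nodes; the expected code length is the sum of the merged weights.
merge 1/10 + 1/5 → 3/10
merge 7/30 + 7/30 → 7/15
merge 7/30 + 3/10 → 8/15
merge 7/15 + 8/15 → 1
L = 3/10 + 7/15 + 8/15 + 1 = 23/10 = 2.3 bits/symbol.

2.3 bits/symbol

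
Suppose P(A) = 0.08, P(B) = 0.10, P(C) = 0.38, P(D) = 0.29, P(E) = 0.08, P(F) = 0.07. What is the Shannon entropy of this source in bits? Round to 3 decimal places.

H = −Σ pᵢ log₂ pᵢ.
−0.08·log₂(0.08) = 0.2915
−0.10·log₂(0.10) = 0.3322
−0.38·log₂(0.38) = 0.5305
−0.29·log₂(0.29) = 0.5179
−0.08·log₂(0.08) = 0.2915
−0.07·log₂(0.07) = 0.2686
Sum ≈ 2.2321 → 2.232 bits.

2.232 bits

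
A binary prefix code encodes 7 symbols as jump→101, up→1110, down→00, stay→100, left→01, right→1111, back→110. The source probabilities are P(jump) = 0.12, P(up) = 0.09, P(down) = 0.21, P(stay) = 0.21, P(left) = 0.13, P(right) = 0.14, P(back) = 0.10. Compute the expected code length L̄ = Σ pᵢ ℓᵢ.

L̄ = Σ pᵢ·ℓᵢ = 0.12·3 + 0.09·4 + 0.21·2 + 0.21·3 + 0.13·2 + 0.14·4 + 0.10·3 = 2.89 bits/symbol.

2.89 bits/symbol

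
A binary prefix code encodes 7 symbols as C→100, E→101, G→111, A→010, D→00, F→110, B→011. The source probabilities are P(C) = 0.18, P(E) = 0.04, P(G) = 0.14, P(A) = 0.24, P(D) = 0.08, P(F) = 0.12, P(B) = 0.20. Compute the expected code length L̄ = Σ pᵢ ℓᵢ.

2.92 bits/symbol

L̄ = Σ pᵢ·ℓᵢ = 0.18·3 + 0.04·3 + 0.14·3 + 0.24·3 + 0.08·2 + 0.12·3 + 0.20·3 = 2.92 bits/symbol.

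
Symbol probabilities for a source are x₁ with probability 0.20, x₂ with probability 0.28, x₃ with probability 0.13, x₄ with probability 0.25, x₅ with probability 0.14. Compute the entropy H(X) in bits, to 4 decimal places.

H = −Σ pᵢ log₂ pᵢ.
−0.20·log₂(0.20) = 0.4644
−0.28·log₂(0.28) = 0.5142
−0.13·log₂(0.13) = 0.3826
−0.25·log₂(0.25) = 0.5000
−0.14·log₂(0.14) = 0.3971
Sum ≈ 2.2584 → 2.2584 bits.

2.2584 bits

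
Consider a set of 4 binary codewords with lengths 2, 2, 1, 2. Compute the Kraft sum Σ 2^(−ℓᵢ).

1.25

With common denominator 2^2 = 4: Σ 2^(−ℓᵢ) = 1/4 + 1/4 + 2/4 + 1/4 = 5/4 = 1.25.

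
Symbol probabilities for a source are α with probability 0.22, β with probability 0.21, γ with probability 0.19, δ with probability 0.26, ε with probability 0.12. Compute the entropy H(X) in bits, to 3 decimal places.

H = −Σ pᵢ log₂ pᵢ.
−0.22·log₂(0.22) = 0.4806
−0.21·log₂(0.21) = 0.4728
−0.19·log₂(0.19) = 0.4552
−0.26·log₂(0.26) = 0.5053
−0.12·log₂(0.12) = 0.3671
Sum ≈ 2.2810 → 2.281 bits.

2.281 bits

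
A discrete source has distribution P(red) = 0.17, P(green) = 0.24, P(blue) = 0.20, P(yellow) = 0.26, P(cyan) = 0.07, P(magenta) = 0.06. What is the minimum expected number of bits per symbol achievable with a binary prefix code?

2.43 bits/symbol

Repeatedly combine the two least-probable nodes; the expected code length is the sum of the merged weights.
merge 3/50 + 7/100 → 13/100
merge 13/100 + 17/100 → 3/10
merge 1/5 + 6/25 → 11/25
merge 13/50 + 3/10 → 14/25
merge 11/25 + 14/25 → 1
L = 13/100 + 3/10 + 11/25 + 14/25 + 1 = 243/100 = 2.43 bits/symbol.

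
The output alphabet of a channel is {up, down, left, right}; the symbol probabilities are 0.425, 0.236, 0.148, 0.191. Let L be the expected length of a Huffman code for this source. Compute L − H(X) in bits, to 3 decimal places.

0.034 bits

Entropy H = −Σ p log₂ p ≈ 1.8804 bits.
Huffman merges: 37/250+191/1000→339/1000; 59/250+339/1000→23/40; 17/40+23/40→1. L = 957/500 ≈ 1.9140.
L − H = 1.9140 − 1.8804 = 0.034 bits.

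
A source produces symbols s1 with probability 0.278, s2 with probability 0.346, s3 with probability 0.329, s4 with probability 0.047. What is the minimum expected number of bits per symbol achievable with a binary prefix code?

Repeatedly combine the two least-probable nodes; the expected code length is the sum of the merged weights.
merge 47/1000 + 139/500 → 13/40
merge 13/40 + 329/1000 → 327/500
merge 173/500 + 327/500 → 1
L = 13/40 + 327/500 + 1 = 1979/1000 = 1.979 bits/symbol.

1.979 bits/symbol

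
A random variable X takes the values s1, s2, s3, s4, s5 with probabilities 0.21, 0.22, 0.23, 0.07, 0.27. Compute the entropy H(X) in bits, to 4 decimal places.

2.2196 bits

H = −Σ pᵢ log₂ pᵢ.
−0.21·log₂(0.21) = 0.4728
−0.22·log₂(0.22) = 0.4806
−0.23·log₂(0.23) = 0.4877
−0.07·log₂(0.07) = 0.2686
−0.27·log₂(0.27) = 0.5100
Sum ≈ 2.2196 → 2.2196 bits.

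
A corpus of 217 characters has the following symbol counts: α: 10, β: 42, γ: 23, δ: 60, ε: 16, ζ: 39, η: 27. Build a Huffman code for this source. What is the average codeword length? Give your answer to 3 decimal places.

2.650 bits/symbol

Probabilities are the counts divided by 217.
Repeatedly combine the two least-probable nodes; the expected code length is the sum of the merged weights.
merge 10/217 + 16/217 → 26/217
merge 23/217 + 26/217 → 7/31
merge 27/217 + 39/217 → 66/217
merge 6/31 + 7/31 → 13/31
merge 60/217 + 66/217 → 18/31
merge 13/31 + 18/31 → 1
L = 26/217 + 7/31 + 66/217 + 13/31 + 18/31 + 1 = 575/217 ≈ 2.650 bits/symbol.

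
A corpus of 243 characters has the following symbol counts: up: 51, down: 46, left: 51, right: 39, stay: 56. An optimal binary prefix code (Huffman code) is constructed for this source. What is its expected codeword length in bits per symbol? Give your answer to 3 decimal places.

Probabilities are the counts divided by 243.
Repeatedly combine the two least-probable nodes; the expected code length is the sum of the merged weights.
merge 13/81 + 46/243 → 85/243
merge 17/81 + 17/81 → 34/81
merge 56/243 + 85/243 → 47/81
merge 34/81 + 47/81 → 1
L = 85/243 + 34/81 + 47/81 + 1 = 571/243 ≈ 2.350 bits/symbol.

2.350 bits/symbol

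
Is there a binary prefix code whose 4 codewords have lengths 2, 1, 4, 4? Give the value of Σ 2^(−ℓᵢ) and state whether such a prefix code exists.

With common denominator 2^4 = 16: Σ 2^(−ℓᵢ) = 4/16 + 8/16 + 1/16 + 1/16 = 14/16 = 0.875.
Kraft's inequality requires Σ ≤ 1; here Σ = 0.875 ≤ 1, so such a prefix code exists.

0.875; yes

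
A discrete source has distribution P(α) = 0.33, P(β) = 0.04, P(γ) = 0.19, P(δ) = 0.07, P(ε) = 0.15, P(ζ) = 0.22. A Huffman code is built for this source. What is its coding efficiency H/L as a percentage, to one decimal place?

Entropy H = −Σ p log₂ p ≈ 2.3285 bits.
Huffman merges: 1/25+7/100→11/100; 11/100+3/20→13/50; 19/100+11/50→41/100; 13/50+33/100→59/100; 41/100+59/100→1. L = 237/100 ≈ 2.3700.
Efficiency = H/L = 2.3285/2.3700 = 98.2%.

98.2%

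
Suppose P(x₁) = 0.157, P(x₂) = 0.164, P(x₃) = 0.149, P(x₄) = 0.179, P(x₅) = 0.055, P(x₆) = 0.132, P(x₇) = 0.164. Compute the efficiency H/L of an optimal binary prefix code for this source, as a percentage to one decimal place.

97.3%

Entropy H = −Σ p log₂ p ≈ 2.7442 bits.
Huffman merges: 11/200+33/250→187/1000; 149/1000+157/1000→153/500; 41/250+41/250→41/125; 179/1000+187/1000→183/500; 153/500+41/125→317/500; 183/500+317/500→1. L = 2821/1000 ≈ 2.8210.
Efficiency = H/L = 2.7442/2.8210 = 97.3%.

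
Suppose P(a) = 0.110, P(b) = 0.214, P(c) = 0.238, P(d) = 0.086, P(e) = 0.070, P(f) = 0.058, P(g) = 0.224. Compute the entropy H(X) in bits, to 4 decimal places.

2.6139 bits

H = −Σ pᵢ log₂ pᵢ.
−0.110·log₂(0.110) = 0.3503
−0.214·log₂(0.214) = 0.4760
−0.238·log₂(0.238) = 0.4929
−0.086·log₂(0.086) = 0.3044
−0.070·log₂(0.070) = 0.2686
−0.058·log₂(0.058) = 0.2383
−0.224·log₂(0.224) = 0.4835
Sum ≈ 2.6139 → 2.6139 bits.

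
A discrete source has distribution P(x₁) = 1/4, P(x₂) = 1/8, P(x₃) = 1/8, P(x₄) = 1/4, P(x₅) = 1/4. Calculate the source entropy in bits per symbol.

Each probability is a power of 1/2, so log₂(1/p) is an integer.
H = Σ p·log₂(1/p) = 1/4·2 + 1/8·3 + 1/8·3 + 1/4·2 + 1/4·2 = 2.25 bits.

2.25 bits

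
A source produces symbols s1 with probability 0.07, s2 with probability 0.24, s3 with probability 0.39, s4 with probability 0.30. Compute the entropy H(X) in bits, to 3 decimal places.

H = −Σ pᵢ log₂ pᵢ.
−0.07·log₂(0.07) = 0.2686
−0.24·log₂(0.24) = 0.4941
−0.39·log₂(0.39) = 0.5298
−0.30·log₂(0.30) = 0.5211
Sum ≈ 1.8136 → 1.814 bits.

1.814 bits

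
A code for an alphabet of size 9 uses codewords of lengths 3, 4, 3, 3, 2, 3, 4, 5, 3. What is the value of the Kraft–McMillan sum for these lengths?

With common denominator 2^5 = 32: Σ 2^(−ℓᵢ) = 4/32 + 2/32 + 4/32 + 4/32 + 8/32 + 4/32 + 2/32 + 1/32 + 4/32 = 33/32 = 1.03125.

1.03125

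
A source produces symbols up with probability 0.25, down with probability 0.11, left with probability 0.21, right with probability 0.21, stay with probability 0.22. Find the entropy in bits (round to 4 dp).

2.2765 bits

H = −Σ pᵢ log₂ pᵢ.
−0.25·log₂(0.25) = 0.5000
−0.11·log₂(0.11) = 0.3503
−0.21·log₂(0.21) = 0.4728
−0.21·log₂(0.21) = 0.4728
−0.22·log₂(0.22) = 0.4806
Sum ≈ 2.2765 → 2.2765 bits.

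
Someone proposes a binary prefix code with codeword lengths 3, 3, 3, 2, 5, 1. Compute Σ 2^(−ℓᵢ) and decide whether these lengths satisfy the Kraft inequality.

1.15625; no

With common denominator 2^5 = 32: Σ 2^(−ℓᵢ) = 4/32 + 4/32 + 4/32 + 8/32 + 1/32 + 16/32 = 37/32 = 1.15625.
Kraft's inequality requires Σ ≤ 1; here Σ = 1.15625 > 1, so no such prefix code exists.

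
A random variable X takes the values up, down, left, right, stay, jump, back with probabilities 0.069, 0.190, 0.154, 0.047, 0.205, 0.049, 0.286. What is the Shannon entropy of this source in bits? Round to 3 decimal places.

2.543 bits

H = −Σ pᵢ log₂ pᵢ.
−0.069·log₂(0.069) = 0.2662
−0.190·log₂(0.190) = 0.4552
−0.154·log₂(0.154) = 0.4156
−0.047·log₂(0.047) = 0.2073
−0.205·log₂(0.205) = 0.4687
−0.049·log₂(0.049) = 0.2132
−0.286·log₂(0.286) = 0.5165
Sum ≈ 2.5427 → 2.543 bits.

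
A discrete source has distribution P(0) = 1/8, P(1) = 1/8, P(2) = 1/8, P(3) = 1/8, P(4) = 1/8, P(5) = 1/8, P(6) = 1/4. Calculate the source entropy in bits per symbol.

2.75 bits

Each probability is a power of 1/2, so log₂(1/p) is an integer.
H = Σ p·log₂(1/p) = 1/8·3 + 1/8·3 + 1/8·3 + 1/8·3 + 1/8·3 + 1/8·3 + 1/4·2 = 2.75 bits.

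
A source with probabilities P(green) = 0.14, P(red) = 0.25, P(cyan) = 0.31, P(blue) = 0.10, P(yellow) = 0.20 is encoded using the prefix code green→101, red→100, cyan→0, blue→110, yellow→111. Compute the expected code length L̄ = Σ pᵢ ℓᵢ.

L̄ = Σ pᵢ·ℓᵢ = 0.14·3 + 0.25·3 + 0.31·1 + 0.10·3 + 0.20·3 = 2.38 bits/symbol.

2.38 bits/symbol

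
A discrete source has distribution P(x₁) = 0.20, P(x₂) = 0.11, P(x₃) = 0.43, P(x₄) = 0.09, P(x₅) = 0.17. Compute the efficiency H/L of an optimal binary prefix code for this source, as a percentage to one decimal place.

Entropy H = −Σ p log₂ p ≈ 2.0855 bits.
Huffman merges: 9/100+11/100→1/5; 17/100+1/5→37/100; 1/5+37/100→57/100; 43/100+57/100→1. L = 107/50 ≈ 2.1400.
Efficiency = H/L = 2.0855/2.1400 = 97.5%.

97.5%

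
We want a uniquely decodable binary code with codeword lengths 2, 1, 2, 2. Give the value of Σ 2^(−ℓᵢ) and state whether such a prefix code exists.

1.25; no

With common denominator 2^2 = 4: Σ 2^(−ℓᵢ) = 1/4 + 2/4 + 1/4 + 1/4 = 5/4 = 1.25.
Kraft's inequality requires Σ ≤ 1; here Σ = 1.25 > 1, so no such prefix code exists.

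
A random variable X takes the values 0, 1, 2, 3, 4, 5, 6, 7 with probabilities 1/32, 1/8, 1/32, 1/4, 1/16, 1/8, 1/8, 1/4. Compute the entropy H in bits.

Each probability is a power of 1/2, so log₂(1/p) is an integer.
H = Σ p·log₂(1/p) = 1/32·5 + 1/8·3 + 1/32·5 + 1/4·2 + 1/16·4 + 1/8·3 + 1/8·3 + 1/4·2 = 2.6875 bits.

2.6875 bits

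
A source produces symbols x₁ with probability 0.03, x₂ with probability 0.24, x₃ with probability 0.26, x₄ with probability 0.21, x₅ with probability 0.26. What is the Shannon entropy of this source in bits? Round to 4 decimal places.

H = −Σ pᵢ log₂ pᵢ.
−0.03·log₂(0.03) = 0.1518
−0.24·log₂(0.24) = 0.4941
−0.26·log₂(0.26) = 0.5053
−0.21·log₂(0.21) = 0.4728
−0.26·log₂(0.26) = 0.5053
Sum ≈ 2.1293 → 2.1293 bits.

2.1293 bits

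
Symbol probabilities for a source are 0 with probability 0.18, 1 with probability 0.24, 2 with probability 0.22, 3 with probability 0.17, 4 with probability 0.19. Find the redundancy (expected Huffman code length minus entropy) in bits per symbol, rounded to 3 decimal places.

Entropy H = −Σ p log₂ p ≈ 2.3098 bits.
Huffman merges: 17/100+9/50→7/20; 19/100+11/50→41/100; 6/25+7/20→59/100; 41/100+59/100→1. L = 47/20 ≈ 2.3500.
L − H = 2.3500 − 2.3098 = 0.040 bits.

0.040 bits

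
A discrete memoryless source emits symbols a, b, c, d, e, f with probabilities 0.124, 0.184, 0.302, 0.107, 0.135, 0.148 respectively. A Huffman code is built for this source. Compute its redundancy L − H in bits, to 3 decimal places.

Entropy H = −Σ p log₂ p ≈ 2.4874 bits.
Huffman merges: 107/1000+31/250→231/1000; 27/200+37/250→283/1000; 23/125+231/1000→83/200; 283/1000+151/500→117/200; 83/200+117/200→1. L = 1257/500 ≈ 2.5140.
L − H = 2.5140 − 2.4874 = 0.027 bits.

0.027 bits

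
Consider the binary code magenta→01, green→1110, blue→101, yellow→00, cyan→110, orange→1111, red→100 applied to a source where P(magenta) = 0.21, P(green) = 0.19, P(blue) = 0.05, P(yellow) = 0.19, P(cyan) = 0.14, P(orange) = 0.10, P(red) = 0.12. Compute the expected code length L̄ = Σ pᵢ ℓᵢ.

2.89 bits/symbol

L̄ = Σ pᵢ·ℓᵢ = 0.21·2 + 0.19·4 + 0.05·3 + 0.19·2 + 0.14·3 + 0.10·4 + 0.12·3 = 2.89 bits/symbol.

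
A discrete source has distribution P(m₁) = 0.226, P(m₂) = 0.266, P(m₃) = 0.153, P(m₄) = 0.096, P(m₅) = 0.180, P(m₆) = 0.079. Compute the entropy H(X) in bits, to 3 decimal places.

2.467 bits

H = −Σ pᵢ log₂ pᵢ.
−0.226·log₂(0.226) = 0.4849
−0.266·log₂(0.266) = 0.5082
−0.153·log₂(0.153) = 0.4144
−0.096·log₂(0.096) = 0.3246
−0.180·log₂(0.180) = 0.4453
−0.079·log₂(0.079) = 0.2893
Sum ≈ 2.4666 → 2.467 bits.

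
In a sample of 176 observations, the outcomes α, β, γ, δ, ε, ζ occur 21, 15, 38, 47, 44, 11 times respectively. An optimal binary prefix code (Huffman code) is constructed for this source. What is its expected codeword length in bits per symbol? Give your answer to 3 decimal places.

Probabilities are the counts divided by 176.
Repeatedly combine the two least-probable nodes; the expected code length is the sum of the merged weights.
merge 1/16 + 15/176 → 13/88
merge 21/176 + 13/88 → 47/176
merge 19/88 + 1/4 → 41/88
merge 47/176 + 47/176 → 47/88
merge 41/88 + 47/88 → 1
L = 13/88 + 47/176 + 41/88 + 47/88 + 1 = 425/176 ≈ 2.415 bits/symbol.

2.415 bits/symbol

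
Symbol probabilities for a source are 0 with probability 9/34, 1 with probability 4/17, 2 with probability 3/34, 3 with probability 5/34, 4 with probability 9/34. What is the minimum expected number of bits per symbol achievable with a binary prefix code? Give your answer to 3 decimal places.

Repeatedly combine the two least-probable nodes; the expected code length is the sum of the merged weights.
merge 3/34 + 5/34 → 4/17
merge 4/17 + 4/17 → 8/17
merge 9/34 + 9/34 → 9/17
merge 8/17 + 9/17 → 1
L = 4/17 + 8/17 + 9/17 + 1 = 38/17 ≈ 2.235 bits/symbol.

2.235 bits/symbol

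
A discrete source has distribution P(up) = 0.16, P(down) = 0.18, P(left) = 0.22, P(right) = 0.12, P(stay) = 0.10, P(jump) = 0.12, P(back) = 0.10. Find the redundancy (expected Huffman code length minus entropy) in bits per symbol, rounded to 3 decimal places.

0.033 bits

Entropy H = −Σ p log₂ p ≈ 2.7474 bits.
Huffman merges: 1/10+1/10→1/5; 3/25+3/25→6/25; 4/25+9/50→17/50; 1/5+11/50→21/50; 6/25+17/50→29/50; 21/50+29/50→1. L = 139/50 ≈ 2.7800.
L − H = 2.7800 − 2.7474 = 0.033 bits.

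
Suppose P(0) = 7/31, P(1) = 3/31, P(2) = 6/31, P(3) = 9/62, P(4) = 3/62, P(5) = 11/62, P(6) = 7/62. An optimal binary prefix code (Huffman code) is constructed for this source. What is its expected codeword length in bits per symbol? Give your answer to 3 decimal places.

Repeatedly combine the two least-probable nodes; the expected code length is the sum of the merged weights.
merge 3/62 + 3/31 → 9/62
merge 7/62 + 9/62 → 8/31
merge 9/62 + 11/62 → 10/31
merge 6/31 + 7/31 → 13/31
merge 8/31 + 10/31 → 18/31
merge 13/31 + 18/31 → 1
L = 9/62 + 8/31 + 10/31 + 13/31 + 18/31 + 1 = 169/62 ≈ 2.726 bits/symbol.

2.726 bits/symbol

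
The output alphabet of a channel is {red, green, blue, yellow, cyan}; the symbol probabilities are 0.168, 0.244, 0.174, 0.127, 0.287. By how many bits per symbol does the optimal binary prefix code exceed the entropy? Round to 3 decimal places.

0.032 bits

Entropy H = −Σ p log₂ p ≈ 2.2628 bits.
Huffman merges: 127/1000+21/125→59/200; 87/500+61/250→209/500; 287/1000+59/200→291/500; 209/500+291/500→1. L = 459/200 ≈ 2.2950.
L − H = 2.2950 − 2.2628 = 0.032 bits.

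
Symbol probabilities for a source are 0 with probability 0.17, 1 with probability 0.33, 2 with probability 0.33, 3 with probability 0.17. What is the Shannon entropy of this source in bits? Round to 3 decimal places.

H = −Σ pᵢ log₂ pᵢ.
−0.17·log₂(0.17) = 0.4346
−0.33·log₂(0.33) = 0.5278
−0.33·log₂(0.33) = 0.5278
−0.17·log₂(0.17) = 0.4346
Sum ≈ 1.9248 → 1.925 bits.

1.925 bits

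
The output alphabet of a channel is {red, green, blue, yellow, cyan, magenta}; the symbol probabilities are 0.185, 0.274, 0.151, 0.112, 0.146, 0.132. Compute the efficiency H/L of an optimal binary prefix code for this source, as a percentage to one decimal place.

99.1%

Entropy H = −Σ p log₂ p ≈ 2.5186 bits.
Huffman merges: 14/125+33/250→61/250; 73/500+151/1000→297/1000; 37/200+61/250→429/1000; 137/500+297/1000→571/1000; 429/1000+571/1000→1. L = 2541/1000 ≈ 2.5410.
Efficiency = H/L = 2.5186/2.5410 = 99.1%.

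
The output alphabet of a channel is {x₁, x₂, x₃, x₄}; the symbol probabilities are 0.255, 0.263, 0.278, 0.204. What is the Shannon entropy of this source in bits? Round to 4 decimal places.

H = −Σ pᵢ log₂ pᵢ.
−0.255·log₂(0.255) = 0.5027
−0.263·log₂(0.263) = 0.5068
−0.278·log₂(0.278) = 0.5134
−0.204·log₂(0.204) = 0.4678
Sum ≈ 1.9907 → 1.9907 bits.

1.9907 bits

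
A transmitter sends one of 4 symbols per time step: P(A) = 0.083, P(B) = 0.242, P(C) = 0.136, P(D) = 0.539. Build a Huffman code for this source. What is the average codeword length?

1.68 bits/symbol

Repeatedly combine the two least-probable nodes; the expected code length is the sum of the merged weights.
merge 83/1000 + 17/125 → 219/1000
merge 219/1000 + 121/500 → 461/1000
merge 461/1000 + 539/1000 → 1
L = 219/1000 + 461/1000 + 1 = 42/25 = 1.68 bits/symbol.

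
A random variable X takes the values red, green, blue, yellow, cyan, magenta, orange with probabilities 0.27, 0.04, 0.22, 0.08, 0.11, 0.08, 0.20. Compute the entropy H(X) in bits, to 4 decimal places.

2.5740 bits

H = −Σ pᵢ log₂ pᵢ.
−0.27·log₂(0.27) = 0.5100
−0.04·log₂(0.04) = 0.1858
−0.22·log₂(0.22) = 0.4806
−0.08·log₂(0.08) = 0.2915
−0.11·log₂(0.11) = 0.3503
−0.08·log₂(0.08) = 0.2915
−0.20·log₂(0.20) = 0.4644
Sum ≈ 2.5740 → 2.5740 bits.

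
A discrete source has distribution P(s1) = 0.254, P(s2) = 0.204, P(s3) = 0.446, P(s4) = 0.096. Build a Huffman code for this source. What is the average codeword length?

1.854 bits/symbol

Repeatedly combine the two least-probable nodes; the expected code length is the sum of the merged weights.
merge 12/125 + 51/250 → 3/10
merge 127/500 + 3/10 → 277/500
merge 223/500 + 277/500 → 1
L = 3/10 + 277/500 + 1 = 927/500 = 1.854 bits/symbol.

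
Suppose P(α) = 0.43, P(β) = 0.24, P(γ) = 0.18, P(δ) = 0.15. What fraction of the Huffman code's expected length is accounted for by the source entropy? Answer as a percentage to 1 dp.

Entropy H = −Σ p log₂ p ≈ 1.8736 bits.
Huffman merges: 3/20+9/50→33/100; 6/25+33/100→57/100; 43/100+57/100→1. L = 19/10 ≈ 1.9000.
Efficiency = H/L = 1.8736/1.9000 = 98.6%.

98.6%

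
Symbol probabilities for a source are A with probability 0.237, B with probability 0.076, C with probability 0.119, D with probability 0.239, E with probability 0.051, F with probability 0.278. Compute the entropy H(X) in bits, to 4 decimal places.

H = −Σ pᵢ log₂ pᵢ.
−0.237·log₂(0.237) = 0.4923
−0.076·log₂(0.076) = 0.2826
−0.119·log₂(0.119) = 0.3654
−0.239·log₂(0.239) = 0.4935
−0.051·log₂(0.051) = 0.2190
−0.278·log₂(0.278) = 0.5134
Sum ≈ 2.3662 → 2.3662 bits.

2.3662 bits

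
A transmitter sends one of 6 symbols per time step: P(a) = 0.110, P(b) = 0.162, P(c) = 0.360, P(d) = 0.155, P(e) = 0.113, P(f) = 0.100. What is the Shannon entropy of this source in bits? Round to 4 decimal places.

H = −Σ pᵢ log₂ pᵢ.
−0.110·log₂(0.110) = 0.3503
−0.162·log₂(0.162) = 0.4254
−0.360·log₂(0.360) = 0.5306
−0.155·log₂(0.155) = 0.4169
−0.113·log₂(0.113) = 0.3555
−0.100·log₂(0.100) = 0.3322
Sum ≈ 2.4108 → 2.4108 bits.

2.4108 bits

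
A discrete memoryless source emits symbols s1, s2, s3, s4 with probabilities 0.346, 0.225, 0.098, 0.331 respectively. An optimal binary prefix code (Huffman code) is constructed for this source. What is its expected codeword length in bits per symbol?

1.977 bits/symbol

Repeatedly combine the two least-probable nodes; the expected code length is the sum of the merged weights.
merge 49/500 + 9/40 → 323/1000
merge 323/1000 + 331/1000 → 327/500
merge 173/500 + 327/500 → 1
L = 323/1000 + 327/500 + 1 = 1977/1000 = 1.977 bits/symbol.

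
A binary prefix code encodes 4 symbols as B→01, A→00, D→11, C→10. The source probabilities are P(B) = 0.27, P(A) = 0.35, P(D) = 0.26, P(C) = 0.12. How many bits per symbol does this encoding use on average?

2 bits/symbol

L̄ = Σ pᵢ·ℓᵢ = 0.27·2 + 0.35·2 + 0.26·2 + 0.12·2 = 2 bits/symbol.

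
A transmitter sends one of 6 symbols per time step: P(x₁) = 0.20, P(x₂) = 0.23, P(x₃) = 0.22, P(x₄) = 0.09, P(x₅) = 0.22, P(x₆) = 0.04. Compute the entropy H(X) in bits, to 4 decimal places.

2.4116 bits

H = −Σ pᵢ log₂ pᵢ.
−0.20·log₂(0.20) = 0.4644
−0.23·log₂(0.23) = 0.4877
−0.22·log₂(0.22) = 0.4806
−0.09·log₂(0.09) = 0.3127
−0.22·log₂(0.22) = 0.4806
−0.04·log₂(0.04) = 0.1858
Sum ≈ 2.4116 → 2.4116 bits.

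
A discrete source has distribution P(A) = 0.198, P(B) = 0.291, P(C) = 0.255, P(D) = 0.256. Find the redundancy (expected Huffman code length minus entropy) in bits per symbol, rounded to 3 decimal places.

Entropy H = −Σ p log₂ p ≈ 1.9868 bits.
Huffman merges: 99/500+51/200→453/1000; 32/125+291/1000→547/1000; 453/1000+547/1000→1. L = 2 ≈ 2.0000.
L − H = 2.0000 − 1.9868 = 0.013 bits.

0.013 bits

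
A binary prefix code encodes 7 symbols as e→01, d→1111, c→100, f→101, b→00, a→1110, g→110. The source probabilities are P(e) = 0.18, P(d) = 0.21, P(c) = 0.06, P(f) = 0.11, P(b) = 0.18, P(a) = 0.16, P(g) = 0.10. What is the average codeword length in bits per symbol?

L̄ = Σ pᵢ·ℓᵢ = 0.18·2 + 0.21·4 + 0.06·3 + 0.11·3 + 0.18·2 + 0.16·4 + 0.10·3 = 3.01 bits/symbol.

3.01 bits/symbol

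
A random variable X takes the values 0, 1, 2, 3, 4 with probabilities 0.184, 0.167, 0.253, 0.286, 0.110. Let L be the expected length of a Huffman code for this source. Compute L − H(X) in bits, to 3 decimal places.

Entropy H = −Σ p log₂ p ≈ 2.2490 bits.
Huffman merges: 11/100+167/1000→277/1000; 23/125+253/1000→437/1000; 277/1000+143/500→563/1000; 437/1000+563/1000→1. L = 2277/1000 ≈ 2.2770.
L − H = 2.2770 − 2.2490 = 0.028 bits.

0.028 bits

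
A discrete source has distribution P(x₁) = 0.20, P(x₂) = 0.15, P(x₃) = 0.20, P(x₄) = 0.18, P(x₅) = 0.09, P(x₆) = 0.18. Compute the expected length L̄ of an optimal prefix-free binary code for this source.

Repeatedly combine the two least-probable nodes; the expected code length is the sum of the merged weights.
merge 9/100 + 3/20 → 6/25
merge 9/50 + 9/50 → 9/25
merge 1/5 + 1/5 → 2/5
merge 6/25 + 9/25 → 3/5
merge 2/5 + 3/5 → 1
L = 6/25 + 9/25 + 2/5 + 3/5 + 1 = 13/5 = 2.6 bits/symbol.

2.6 bits/symbol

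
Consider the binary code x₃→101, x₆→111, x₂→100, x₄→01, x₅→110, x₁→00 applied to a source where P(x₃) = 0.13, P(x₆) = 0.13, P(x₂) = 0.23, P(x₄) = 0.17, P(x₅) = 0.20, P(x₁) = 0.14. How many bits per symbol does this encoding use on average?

2.69 bits/symbol

L̄ = Σ pᵢ·ℓᵢ = 0.13·3 + 0.13·3 + 0.23·3 + 0.17·2 + 0.20·3 + 0.14·2 = 2.69 bits/symbol.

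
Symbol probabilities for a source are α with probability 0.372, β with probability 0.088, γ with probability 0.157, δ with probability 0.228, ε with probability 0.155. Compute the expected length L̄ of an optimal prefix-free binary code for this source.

Repeatedly combine the two least-probable nodes; the expected code length is the sum of the merged weights.
merge 11/125 + 31/200 → 243/1000
merge 157/1000 + 57/250 → 77/200
merge 243/1000 + 93/250 → 123/200
merge 77/200 + 123/200 → 1
L = 243/1000 + 77/200 + 123/200 + 1 = 2243/1000 = 2.243 bits/symbol.

2.243 bits/symbol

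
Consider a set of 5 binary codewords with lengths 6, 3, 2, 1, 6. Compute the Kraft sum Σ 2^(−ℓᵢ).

With common denominator 2^6 = 64: Σ 2^(−ℓᵢ) = 1/64 + 8/64 + 16/64 + 32/64 + 1/64 = 58/64 = 0.90625.

0.90625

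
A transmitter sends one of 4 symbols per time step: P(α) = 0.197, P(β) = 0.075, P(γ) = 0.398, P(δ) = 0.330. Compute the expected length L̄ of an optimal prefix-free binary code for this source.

1.874 bits/symbol

Repeatedly combine the two least-probable nodes; the expected code length is the sum of the merged weights.
merge 3/40 + 197/1000 → 34/125
merge 34/125 + 33/100 → 301/500
merge 199/500 + 301/500 → 1
L = 34/125 + 301/500 + 1 = 937/500 = 1.874 bits/symbol.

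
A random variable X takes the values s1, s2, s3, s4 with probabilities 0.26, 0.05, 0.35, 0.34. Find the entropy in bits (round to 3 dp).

1.781 bits

H = −Σ pᵢ log₂ pᵢ.
−0.26·log₂(0.26) = 0.5053
−0.05·log₂(0.05) = 0.2161
−0.35·log₂(0.35) = 0.5301
−0.34·log₂(0.34) = 0.5292
Sum ≈ 1.7807 → 1.781 bits.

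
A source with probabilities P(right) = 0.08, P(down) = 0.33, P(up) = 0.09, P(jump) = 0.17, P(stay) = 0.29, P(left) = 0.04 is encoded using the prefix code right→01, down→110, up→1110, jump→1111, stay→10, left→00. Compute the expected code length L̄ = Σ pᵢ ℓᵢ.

2.85 bits/symbol

L̄ = Σ pᵢ·ℓᵢ = 0.08·2 + 0.33·3 + 0.09·4 + 0.17·4 + 0.29·2 + 0.04·2 = 2.85 bits/symbol.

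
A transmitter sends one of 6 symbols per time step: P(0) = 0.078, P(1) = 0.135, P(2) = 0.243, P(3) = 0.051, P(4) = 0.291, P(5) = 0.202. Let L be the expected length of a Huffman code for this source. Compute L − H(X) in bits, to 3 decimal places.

Entropy H = −Σ p log₂ p ≈ 2.3764 bits.
Huffman merges: 51/1000+39/500→129/1000; 129/1000+27/200→33/125; 101/500+243/1000→89/200; 33/125+291/1000→111/200; 89/200+111/200→1. L = 2393/1000 ≈ 2.3930.
L − H = 2.3930 − 2.3764 = 0.017 bits.

0.017 bits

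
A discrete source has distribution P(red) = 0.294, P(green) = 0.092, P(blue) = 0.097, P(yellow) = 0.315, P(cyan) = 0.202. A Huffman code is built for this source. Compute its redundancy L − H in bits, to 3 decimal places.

0.035 bits

Entropy H = −Σ p log₂ p ≈ 2.1535 bits.
Huffman merges: 23/250+97/1000→189/1000; 189/1000+101/500→391/1000; 147/500+63/200→609/1000; 391/1000+609/1000→1. L = 2189/1000 ≈ 2.1890.
L − H = 2.1890 − 2.1535 = 0.035 bits.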